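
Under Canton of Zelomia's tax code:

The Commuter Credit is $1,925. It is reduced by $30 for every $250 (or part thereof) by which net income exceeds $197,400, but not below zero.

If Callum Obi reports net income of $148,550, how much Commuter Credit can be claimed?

Commuter Credit: $148,550 is at or below the $197,400 threshold, so the full $1,925 applies.

$1,925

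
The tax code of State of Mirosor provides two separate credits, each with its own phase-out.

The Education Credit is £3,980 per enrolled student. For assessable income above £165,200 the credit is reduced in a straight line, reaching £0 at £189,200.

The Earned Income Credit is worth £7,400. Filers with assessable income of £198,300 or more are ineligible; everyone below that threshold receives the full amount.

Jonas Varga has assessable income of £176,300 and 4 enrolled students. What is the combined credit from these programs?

Education Credit: base = 4 × £3,980 = £15,920. £176,300 is £11,100 into a £24,000 phase-out range, leaving 12,900/24,000 of the credit: £15,920 × 12,900/24,000 = £8,557.
Earned Income Credit: £176,300 is below the £198,300 cutoff, so the full £7,400 applies.
Total: £8,557 + £7,400 = £15,957.

£15,957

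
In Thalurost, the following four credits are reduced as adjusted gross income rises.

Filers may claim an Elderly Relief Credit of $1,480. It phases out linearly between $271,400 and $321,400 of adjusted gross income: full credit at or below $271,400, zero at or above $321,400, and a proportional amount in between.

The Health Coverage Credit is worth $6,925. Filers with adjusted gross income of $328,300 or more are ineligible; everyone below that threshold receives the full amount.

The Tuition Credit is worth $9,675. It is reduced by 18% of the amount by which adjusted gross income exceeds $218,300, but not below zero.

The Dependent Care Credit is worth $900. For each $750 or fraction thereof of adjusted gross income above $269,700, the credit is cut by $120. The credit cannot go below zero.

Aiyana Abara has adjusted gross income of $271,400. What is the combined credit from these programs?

$9,062

Elderly Relief Credit: $271,400 is at or below the $271,400 threshold, so the full $1,480 applies.
Health Coverage Credit: $271,400 is below the $328,300 cutoff, so the full $6,925 applies.
Tuition Credit: 18% of the $53,100 excess over $218,300 is $9,558; credit = $9,675 − $9,558 = $117.
Dependent Care Credit: income exceeds $269,700 by $1,700, which is 3 full-or-partial $750 increments; reduction = 3 × $120 = $360, leaving $540.
Total: $1,480 + $6,925 + $117 + $540 = $9,062.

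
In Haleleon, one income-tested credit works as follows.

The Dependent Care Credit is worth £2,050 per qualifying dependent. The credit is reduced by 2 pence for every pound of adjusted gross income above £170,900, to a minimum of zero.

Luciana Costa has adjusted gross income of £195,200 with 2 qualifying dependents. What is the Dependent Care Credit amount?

£3,614

Dependent Care Credit: base = 2 × £2,050 = £4,100. 2% of the £24,300 excess over £170,900 is £486; credit = £4,100 − £486 = £3,614.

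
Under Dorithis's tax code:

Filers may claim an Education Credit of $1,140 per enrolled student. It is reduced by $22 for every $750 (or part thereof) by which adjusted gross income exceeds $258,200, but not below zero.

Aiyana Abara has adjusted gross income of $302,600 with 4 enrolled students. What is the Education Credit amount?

Education Credit: base = 4 × $1,140 = $4,560. income exceeds $258,200 by $44,400, which is 60 full-or-partial $750 increments; reduction = 60 × $22 = $1,320, leaving $3,240.

$3,240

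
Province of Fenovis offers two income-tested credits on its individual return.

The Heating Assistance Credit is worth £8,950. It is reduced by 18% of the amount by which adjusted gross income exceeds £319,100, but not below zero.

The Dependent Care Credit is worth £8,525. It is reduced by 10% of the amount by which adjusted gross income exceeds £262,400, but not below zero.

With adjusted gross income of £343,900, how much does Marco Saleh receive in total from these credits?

£4,861

Heating Assistance Credit: 18% of the £24,800 excess over £319,100 is £4,464; credit = £8,950 − £4,464 = £4,486.
Dependent Care Credit: 10% of the £81,500 excess over £262,400 is £8,150; credit = £8,525 − £8,150 = £375.
Total: £4,486 + £375 = £4,861.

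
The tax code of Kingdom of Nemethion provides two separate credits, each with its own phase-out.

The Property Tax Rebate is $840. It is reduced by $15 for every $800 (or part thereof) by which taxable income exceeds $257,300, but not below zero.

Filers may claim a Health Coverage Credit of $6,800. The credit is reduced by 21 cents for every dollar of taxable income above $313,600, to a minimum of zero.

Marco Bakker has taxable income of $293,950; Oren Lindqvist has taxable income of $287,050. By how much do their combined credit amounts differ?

$120

Marco ($293,950): Property Tax Rebate: income exceeds $257,300 by $36,650, which is 46 full-or-partial $800 increments; reduction = 46 × $15 = $690, leaving $150. Health Coverage Credit: $293,950 is at or below the $313,600 threshold, so the full $6,800 applies. total $150 + $6,800 = $6,950
Oren ($287,050): Property Tax Rebate: income exceeds $257,300 by $29,750, which is 38 full-or-partial $800 increments; reduction = 38 × $15 = $570, leaving $270. Health Coverage Credit: $287,050 is at or below the $313,600 threshold, so the full $6,800 applies. total $270 + $6,800 = $7,070
Difference: |$6,950 − $7,070| = $120.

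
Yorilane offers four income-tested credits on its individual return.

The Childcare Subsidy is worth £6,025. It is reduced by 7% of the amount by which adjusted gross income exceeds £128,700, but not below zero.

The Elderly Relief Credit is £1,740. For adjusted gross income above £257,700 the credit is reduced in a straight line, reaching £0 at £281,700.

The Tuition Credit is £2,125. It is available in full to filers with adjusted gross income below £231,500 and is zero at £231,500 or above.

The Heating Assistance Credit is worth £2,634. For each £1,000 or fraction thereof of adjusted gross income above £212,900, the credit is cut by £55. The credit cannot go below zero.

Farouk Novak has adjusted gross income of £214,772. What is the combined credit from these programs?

Childcare Subsidy: 7% of the £86,072 excess over £128,700 is £6,025.04 ≥ base, so the credit is £0.
Elderly Relief Credit: £214,772 is at or below the £257,700 threshold, so the full £1,740 applies.
Tuition Credit: £214,772 is below the £231,500 cutoff, so the full £2,125 applies.
Heating Assistance Credit: income exceeds £212,900 by £1,872, which is 2 full-or-partial £1,000 increments; reduction = 2 × £55 = £110, leaving £2,524.
Total: £0 + £1,740 + £2,125 + £2,524 = £6,389.

£6,389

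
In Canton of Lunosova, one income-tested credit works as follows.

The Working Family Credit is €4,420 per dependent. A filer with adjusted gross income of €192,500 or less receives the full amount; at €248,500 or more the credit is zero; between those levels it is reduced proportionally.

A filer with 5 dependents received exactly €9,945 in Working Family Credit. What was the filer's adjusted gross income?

Full credit = 5 × €4,420 = €22,100.
€9,945 is 9,945/22,100 of the full €22,100, so 12,155/22,100 of the €56,000 range has been used: income = €192,500 + €56,000 × 12,155/22,100 = €223,300.

€223,300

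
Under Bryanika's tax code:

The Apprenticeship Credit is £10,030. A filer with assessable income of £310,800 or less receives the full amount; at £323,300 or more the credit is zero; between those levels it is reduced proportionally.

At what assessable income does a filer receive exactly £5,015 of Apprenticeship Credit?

£5,015 is 5,015/10,030 of the full £10,030, so 5,015/10,030 of the £12,500 range has been used: income = £310,800 + £12,500 × 5,015/10,030 = £317,050.

£317,050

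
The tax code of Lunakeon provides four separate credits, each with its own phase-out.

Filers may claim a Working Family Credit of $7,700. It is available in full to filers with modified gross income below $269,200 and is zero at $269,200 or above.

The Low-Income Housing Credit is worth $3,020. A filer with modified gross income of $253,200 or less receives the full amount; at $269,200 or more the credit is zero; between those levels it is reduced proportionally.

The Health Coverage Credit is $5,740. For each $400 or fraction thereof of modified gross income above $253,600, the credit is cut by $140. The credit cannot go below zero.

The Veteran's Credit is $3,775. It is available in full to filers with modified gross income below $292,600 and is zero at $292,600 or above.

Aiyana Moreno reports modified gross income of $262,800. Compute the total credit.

$15,203

Working Family Credit: $262,800 is below the $269,200 cutoff, so the full $7,700 applies.
Low-Income Housing Credit: $262,800 is $9,600 into a $16,000 phase-out range, leaving 6,400/16,000 of the credit: $3,020 × 6,400/16,000 = $1,208.
Health Coverage Credit: income exceeds $253,600 by $9,200, which is 23 full-or-partial $400 increments; reduction = 23 × $140 = $3,220, leaving $2,520.
Veteran's Credit: $262,800 is below the $292,600 cutoff, so the full $3,775 applies.
Total: $7,700 + $1,208 + $2,520 + $3,775 = $15,203.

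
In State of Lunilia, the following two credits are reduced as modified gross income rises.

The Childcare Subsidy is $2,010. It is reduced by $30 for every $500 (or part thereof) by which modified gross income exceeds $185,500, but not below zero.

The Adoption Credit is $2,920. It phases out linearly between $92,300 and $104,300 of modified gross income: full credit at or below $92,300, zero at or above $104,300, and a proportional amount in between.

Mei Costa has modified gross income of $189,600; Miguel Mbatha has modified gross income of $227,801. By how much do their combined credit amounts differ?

Mei ($189,600): Childcare Subsidy: income exceeds $185,500 by $4,100, which is 9 full-or-partial $500 increments; reduction = 9 × $30 = $270, leaving $1,740. Adoption Credit: $189,600 is at or above $104,300, so the credit is $0. total $1,740 + $0 = $1,740
Miguel ($227,801): Childcare Subsidy: income exceeds $185,500 by $42,301 → 85 increments × $30 = $2,550 ≥ base, so the credit is $0. Adoption Credit: $227,801 is at or above $104,300, so the credit is $0. total $0 + $0 = $0
Difference: |$1,740 − $0| = $1,740.

$1,740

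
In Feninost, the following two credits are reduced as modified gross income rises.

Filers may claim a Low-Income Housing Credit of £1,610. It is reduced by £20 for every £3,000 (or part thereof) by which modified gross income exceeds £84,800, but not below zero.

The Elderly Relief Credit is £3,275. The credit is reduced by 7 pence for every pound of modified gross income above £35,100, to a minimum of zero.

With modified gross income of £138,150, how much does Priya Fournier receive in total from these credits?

Low-Income Housing Credit: income exceeds £84,800 by £53,350, which is 18 full-or-partial £3,000 increments; reduction = 18 × £20 = £360, leaving £1,250.
Elderly Relief Credit: 7% of the £103,050 excess over £35,100 is £7,213.50 ≥ base, so the credit is £0.
Total: £1,250 + £0 = £1,250.

£1,250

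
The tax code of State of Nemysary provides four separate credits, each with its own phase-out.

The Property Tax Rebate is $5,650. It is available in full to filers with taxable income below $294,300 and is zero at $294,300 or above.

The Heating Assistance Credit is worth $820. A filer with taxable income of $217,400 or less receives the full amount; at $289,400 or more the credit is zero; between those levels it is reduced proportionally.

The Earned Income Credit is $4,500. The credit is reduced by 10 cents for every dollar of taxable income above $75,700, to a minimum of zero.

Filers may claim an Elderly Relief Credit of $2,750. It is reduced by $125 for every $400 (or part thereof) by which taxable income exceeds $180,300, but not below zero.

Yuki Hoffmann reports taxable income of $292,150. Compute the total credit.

Property Tax Rebate: $292,150 is below the $294,300 cutoff, so the full $5,650 applies.
Heating Assistance Credit: $292,150 is at or above $289,400, so the credit is $0.
Earned Income Credit: 10% of the $216,450 excess over $75,700 is $21,645 ≥ base, so the credit is $0.
Elderly Relief Credit: income exceeds $180,300 by $111,850 → 280 increments × $125 = $35,000 ≥ base, so the credit is $0.
Total: $5,650 + $0 + $0 + $0 = $5,650.

$5,650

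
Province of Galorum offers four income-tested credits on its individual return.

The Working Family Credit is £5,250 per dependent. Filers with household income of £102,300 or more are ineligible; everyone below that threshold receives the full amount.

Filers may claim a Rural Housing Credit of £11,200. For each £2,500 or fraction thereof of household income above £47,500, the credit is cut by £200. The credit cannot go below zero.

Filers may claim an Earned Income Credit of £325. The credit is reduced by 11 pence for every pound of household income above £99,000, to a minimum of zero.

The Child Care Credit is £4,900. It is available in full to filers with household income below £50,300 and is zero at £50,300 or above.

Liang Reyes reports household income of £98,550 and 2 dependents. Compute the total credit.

£17,825

Working Family Credit: base = 2 × £5,250 = £10,500. £98,550 is below the £102,300 cutoff, so the full £10,500 applies.
Rural Housing Credit: income exceeds £47,500 by £51,050, which is 21 full-or-partial £2,500 increments; reduction = 21 × £200 = £4,200, leaving £7,000.
Earned Income Credit: £98,550 is at or below the £99,000 threshold, so the full £325 applies.
Child Care Credit: £98,550 meets or exceeds the £50,300 cutoff, so the credit is £0.
Total: £10,500 + £7,000 + £325 + £0 = £17,825.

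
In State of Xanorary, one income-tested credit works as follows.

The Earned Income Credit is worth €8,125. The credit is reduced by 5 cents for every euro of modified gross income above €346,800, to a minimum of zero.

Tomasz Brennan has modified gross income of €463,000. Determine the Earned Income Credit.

Earned Income Credit: 5% of the €116,200 excess over €346,800 is €5,810; credit = €8,125 − €5,810 = €2,315.

€2,315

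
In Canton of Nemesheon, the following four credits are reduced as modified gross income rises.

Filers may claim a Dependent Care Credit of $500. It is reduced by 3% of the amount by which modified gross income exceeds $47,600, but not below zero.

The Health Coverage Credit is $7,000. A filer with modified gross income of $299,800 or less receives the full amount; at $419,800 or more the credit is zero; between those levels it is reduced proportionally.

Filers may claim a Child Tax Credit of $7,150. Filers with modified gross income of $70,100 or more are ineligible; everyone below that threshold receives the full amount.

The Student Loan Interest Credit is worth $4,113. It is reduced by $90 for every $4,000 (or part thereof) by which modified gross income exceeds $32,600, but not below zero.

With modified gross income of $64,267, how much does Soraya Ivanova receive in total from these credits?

Dependent Care Credit: 3% of the $16,667 excess over $47,600 is $500.01 ≥ base, so the credit is $0.
Health Coverage Credit: $64,267 is at or below the $299,800 threshold, so the full $7,000 applies.
Child Tax Credit: $64,267 is below the $70,100 cutoff, so the full $7,150 applies.
Student Loan Interest Credit: income exceeds $32,600 by $31,667, which is 8 full-or-partial $4,000 increments; reduction = 8 × $90 = $720, leaving $3,393.
Total: $0 + $7,000 + $7,150 + $3,393 = $17,543.

$17,543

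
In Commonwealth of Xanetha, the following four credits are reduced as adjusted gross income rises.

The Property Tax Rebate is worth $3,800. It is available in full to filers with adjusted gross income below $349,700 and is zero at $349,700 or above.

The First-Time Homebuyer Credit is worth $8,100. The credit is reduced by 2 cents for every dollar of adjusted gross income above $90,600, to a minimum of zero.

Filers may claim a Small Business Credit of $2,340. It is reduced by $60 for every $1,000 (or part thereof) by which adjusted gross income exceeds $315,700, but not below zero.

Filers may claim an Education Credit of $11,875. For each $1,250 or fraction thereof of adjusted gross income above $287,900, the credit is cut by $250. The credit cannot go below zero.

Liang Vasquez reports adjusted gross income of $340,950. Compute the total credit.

$8,798

Property Tax Rebate: $340,950 is below the $349,700 cutoff, so the full $3,800 applies.
First-Time Homebuyer Credit: 2% of the $250,350 excess over $90,600 is $5,007; credit = $8,100 − $5,007 = $3,093.
Small Business Credit: income exceeds $315,700 by $25,250, which is 26 full-or-partial $1,000 increments; reduction = 26 × $60 = $1,560, leaving $780.
Education Credit: income exceeds $287,900 by $53,050, which is 43 full-or-partial $1,250 increments; reduction = 43 × $250 = $10,750, leaving $1,125.
Total: $3,800 + $3,093 + $780 + $1,125 = $8,798.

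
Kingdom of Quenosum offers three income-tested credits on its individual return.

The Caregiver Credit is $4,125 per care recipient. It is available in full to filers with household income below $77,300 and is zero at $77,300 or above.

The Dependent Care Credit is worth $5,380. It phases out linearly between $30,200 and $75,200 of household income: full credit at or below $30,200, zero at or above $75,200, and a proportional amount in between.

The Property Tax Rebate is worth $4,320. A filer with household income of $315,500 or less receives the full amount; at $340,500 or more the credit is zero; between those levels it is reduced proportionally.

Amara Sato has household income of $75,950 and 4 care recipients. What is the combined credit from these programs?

$20,820

Caregiver Credit: base = 4 × $4,125 = $16,500. $75,950 is below the $77,300 cutoff, so the full $16,500 applies.
Dependent Care Credit: $75,950 is at or above $75,200, so the credit is $0.
Property Tax Rebate: $75,950 is at or below the $315,500 threshold, so the full $4,320 applies.
Total: $16,500 + $0 + $4,320 = $20,820.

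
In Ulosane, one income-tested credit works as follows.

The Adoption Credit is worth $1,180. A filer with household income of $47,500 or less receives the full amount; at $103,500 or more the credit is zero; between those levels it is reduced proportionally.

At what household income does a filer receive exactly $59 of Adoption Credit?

$59 is 59/1,180 of the full $1,180, so 1,121/1,180 of the $56,000 range has been used: income = $47,500 + $56,000 × 1,121/1,180 = $100,700.

$100,700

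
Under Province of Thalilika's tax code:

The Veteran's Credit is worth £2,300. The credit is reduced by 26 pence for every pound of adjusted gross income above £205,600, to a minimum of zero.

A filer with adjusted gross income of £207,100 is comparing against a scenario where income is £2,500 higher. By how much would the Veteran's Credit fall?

£650

At £207,100 — 26% of the £1,500 excess over £205,600 is £390; credit = £2,300 − £390 = £1,910.
At £209,600 — 26% of the £4,000 excess over £205,600 is £1,040; credit = £2,300 − £1,040 = £1,260.
Lost: £1,910 − £1,260 = £650.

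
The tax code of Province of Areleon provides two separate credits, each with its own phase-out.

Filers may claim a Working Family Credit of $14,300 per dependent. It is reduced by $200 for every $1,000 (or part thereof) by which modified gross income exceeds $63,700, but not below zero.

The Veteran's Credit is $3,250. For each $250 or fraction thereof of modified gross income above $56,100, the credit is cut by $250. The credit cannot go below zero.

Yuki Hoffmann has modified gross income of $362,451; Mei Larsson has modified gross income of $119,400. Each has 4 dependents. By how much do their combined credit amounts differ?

$46,000

Yuki ($362,451): Working Family Credit: base = 4 × $14,300 = $57,200. income exceeds $63,700 by $298,751 → 299 increments × $200 = $59,800 ≥ base, so the credit is $0. Veteran's Credit: income exceeds $56,100 by $306,351 → 1226 increments × $250 = $306,500 ≥ base, so the credit is $0. total $0 + $0 = $0
Mei ($119,400): Working Family Credit: base = 4 × $14,300 = $57,200. income exceeds $63,700 by $55,700, which is 56 full-or-partial $1,000 increments; reduction = 56 × $200 = $11,200, leaving $46,000. Veteran's Credit: income exceeds $56,100 by $63,300 → 254 increments × $250 = $63,500 ≥ base, so the credit is $0. total $46,000 + $0 = $46,000
Difference: |$0 − $46,000| = $46,000.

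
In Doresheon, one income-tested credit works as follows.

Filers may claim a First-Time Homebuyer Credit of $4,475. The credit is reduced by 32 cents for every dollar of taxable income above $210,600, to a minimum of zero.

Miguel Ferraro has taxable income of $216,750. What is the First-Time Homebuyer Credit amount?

First-Time Homebuyer Credit: 32% of the $6,150 excess over $210,600 is $1,968; credit = $4,475 − $1,968 = $2,507.

$2,507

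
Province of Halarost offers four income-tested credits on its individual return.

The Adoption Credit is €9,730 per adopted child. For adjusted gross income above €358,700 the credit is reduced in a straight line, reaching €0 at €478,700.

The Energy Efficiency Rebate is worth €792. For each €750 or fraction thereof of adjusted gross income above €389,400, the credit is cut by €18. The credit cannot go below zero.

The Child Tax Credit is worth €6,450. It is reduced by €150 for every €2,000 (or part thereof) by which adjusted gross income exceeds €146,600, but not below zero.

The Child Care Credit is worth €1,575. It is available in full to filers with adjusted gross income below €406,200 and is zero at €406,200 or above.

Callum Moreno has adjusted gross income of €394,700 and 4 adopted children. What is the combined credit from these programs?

Adoption Credit: base = 4 × €9,730 = €38,920. €394,700 is €36,000 into a €120,000 phase-out range, leaving 84,000/120,000 of the credit: €38,920 × 84,000/120,000 = €27,244.
Energy Efficiency Rebate: income exceeds €389,400 by €5,300, which is 8 full-or-partial €750 increments; reduction = 8 × €18 = €144, leaving €648.
Child Tax Credit: income exceeds €146,600 by €248,100 → 125 increments × €150 = €18,750 ≥ base, so the credit is €0.
Child Care Credit: €394,700 is below the €406,200 cutoff, so the full €1,575 applies.
Total: €27,244 + €648 + €0 + €1,575 = €29,467.

€29,467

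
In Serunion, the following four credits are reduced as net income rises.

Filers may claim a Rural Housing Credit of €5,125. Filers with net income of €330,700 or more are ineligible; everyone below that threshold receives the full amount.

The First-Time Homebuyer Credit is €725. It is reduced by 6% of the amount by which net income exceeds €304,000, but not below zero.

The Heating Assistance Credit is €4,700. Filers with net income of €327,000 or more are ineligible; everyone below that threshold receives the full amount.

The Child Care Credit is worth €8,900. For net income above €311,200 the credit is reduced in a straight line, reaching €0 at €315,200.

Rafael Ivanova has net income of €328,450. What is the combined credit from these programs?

Rural Housing Credit: €328,450 is below the €330,700 cutoff, so the full €5,125 applies.
First-Time Homebuyer Credit: 6% of the €24,450 excess over €304,000 is €1,467 ≥ base, so the credit is €0.
Heating Assistance Credit: €328,450 meets or exceeds the €327,000 cutoff, so the credit is €0.
Child Care Credit: €328,450 is at or above €315,200, so the credit is €0.
Total: €5,125 + €0 + €0 + €0 = €5,125.

€5,125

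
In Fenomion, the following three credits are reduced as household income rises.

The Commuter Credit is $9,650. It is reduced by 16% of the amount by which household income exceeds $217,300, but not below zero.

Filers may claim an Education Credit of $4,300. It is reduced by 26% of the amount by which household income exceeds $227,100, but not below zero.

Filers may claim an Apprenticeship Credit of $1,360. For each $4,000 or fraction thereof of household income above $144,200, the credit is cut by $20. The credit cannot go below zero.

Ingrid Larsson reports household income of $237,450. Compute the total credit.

$8,915

Commuter Credit: 16% of the $20,150 excess over $217,300 is $3,224; credit = $9,650 − $3,224 = $6,426.
Education Credit: 26% of the $10,350 excess over $227,100 is $2,691; credit = $4,300 − $2,691 = $1,609.
Apprenticeship Credit: income exceeds $144,200 by $93,250, which is 24 full-or-partial $4,000 increments; reduction = 24 × $20 = $480, leaving $880.
Total: $6,426 + $1,609 + $880 = $8,915.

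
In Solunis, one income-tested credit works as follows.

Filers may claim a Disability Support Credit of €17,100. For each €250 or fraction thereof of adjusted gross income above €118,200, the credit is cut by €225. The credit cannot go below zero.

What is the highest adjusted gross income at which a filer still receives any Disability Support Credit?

After 75 increments the reduction is 75 × €225 = €16,875, leaving €225; one more increment wipes it out. Increment 75 ends at excess 75 × €250 = €18,750, so the highest qualifying income is €118,200 + €18,750 = €136,950.

€136,950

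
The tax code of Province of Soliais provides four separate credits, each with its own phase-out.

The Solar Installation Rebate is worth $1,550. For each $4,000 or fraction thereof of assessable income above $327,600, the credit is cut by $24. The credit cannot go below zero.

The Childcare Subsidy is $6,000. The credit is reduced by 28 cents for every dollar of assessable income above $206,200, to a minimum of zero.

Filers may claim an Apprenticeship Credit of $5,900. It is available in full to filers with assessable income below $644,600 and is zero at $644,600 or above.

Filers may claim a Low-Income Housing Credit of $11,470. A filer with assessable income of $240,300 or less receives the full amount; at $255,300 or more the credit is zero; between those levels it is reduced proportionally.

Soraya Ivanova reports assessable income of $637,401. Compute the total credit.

Solar Installation Rebate: income exceeds $327,600 by $309,801 → 78 increments × $24 = $1,872 ≥ base, so the credit is $0.
Childcare Subsidy: 28% of the $431,201 excess over $206,200 is $120,736.28 ≥ base, so the credit is $0.
Apprenticeship Credit: $637,401 is below the $644,600 cutoff, so the full $5,900 applies.
Low-Income Housing Credit: $637,401 is at or above $255,300, so the credit is $0.
Total: $0 + $0 + $5,900 + $0 = $5,900.

$5,900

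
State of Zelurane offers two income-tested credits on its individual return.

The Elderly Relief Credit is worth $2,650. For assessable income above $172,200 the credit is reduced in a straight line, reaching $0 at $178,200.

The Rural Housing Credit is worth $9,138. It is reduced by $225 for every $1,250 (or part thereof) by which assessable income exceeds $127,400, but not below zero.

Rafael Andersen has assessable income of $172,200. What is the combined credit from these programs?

Elderly Relief Credit: $172,200 is at or below the $172,200 threshold, so the full $2,650 applies.
Rural Housing Credit: income exceeds $127,400 by $44,800, which is 36 full-or-partial $1,250 increments; reduction = 36 × $225 = $8,100, leaving $1,038.
Total: $2,650 + $1,038 = $3,688.

$3,688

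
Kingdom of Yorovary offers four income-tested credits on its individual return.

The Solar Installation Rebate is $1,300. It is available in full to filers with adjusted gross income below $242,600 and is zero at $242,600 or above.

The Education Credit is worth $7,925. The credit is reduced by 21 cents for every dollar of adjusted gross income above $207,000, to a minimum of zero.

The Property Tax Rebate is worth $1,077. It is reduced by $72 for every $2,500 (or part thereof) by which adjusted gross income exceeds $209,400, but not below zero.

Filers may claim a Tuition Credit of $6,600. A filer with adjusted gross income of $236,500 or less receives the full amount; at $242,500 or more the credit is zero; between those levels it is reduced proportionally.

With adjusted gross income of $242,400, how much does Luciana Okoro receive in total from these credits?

Solar Installation Rebate: $242,400 is below the $242,600 cutoff, so the full $1,300 applies.
Education Credit: 21% of the $35,400 excess over $207,000 is $7,434; credit = $7,925 − $7,434 = $491.
Property Tax Rebate: income exceeds $209,400 by $33,000, which is 14 full-or-partial $2,500 increments; reduction = 14 × $72 = $1,008, leaving $69.
Tuition Credit: $242,400 is $5,900 into a $6,000 phase-out range, leaving 100/6,000 of the credit: $6,600 × 100/6,000 = $110.
Total: $1,300 + $491 + $69 + $110 = $1,970.

$1,970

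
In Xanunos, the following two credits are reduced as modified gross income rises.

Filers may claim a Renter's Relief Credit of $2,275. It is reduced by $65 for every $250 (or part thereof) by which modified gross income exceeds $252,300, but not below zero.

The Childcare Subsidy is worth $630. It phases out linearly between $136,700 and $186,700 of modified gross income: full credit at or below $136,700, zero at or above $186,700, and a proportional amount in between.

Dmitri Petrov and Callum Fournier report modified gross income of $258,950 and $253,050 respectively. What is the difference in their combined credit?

Dmitri ($258,950): Renter's Relief Credit: income exceeds $252,300 by $6,650, which is 27 full-or-partial $250 increments; reduction = 27 × $65 = $1,755, leaving $520. Childcare Subsidy: $258,950 is at or above $186,700, so the credit is $0. total $520 + $0 = $520
Callum ($253,050): Renter's Relief Credit: income exceeds $252,300 by $750, which is 3 full-or-partial $250 increments; reduction = 3 × $65 = $195, leaving $2,080. Childcare Subsidy: $253,050 is at or above $186,700, so the credit is $0. total $2,080 + $0 = $2,080
Difference: |$520 − $2,080| = $1,560.

$1,560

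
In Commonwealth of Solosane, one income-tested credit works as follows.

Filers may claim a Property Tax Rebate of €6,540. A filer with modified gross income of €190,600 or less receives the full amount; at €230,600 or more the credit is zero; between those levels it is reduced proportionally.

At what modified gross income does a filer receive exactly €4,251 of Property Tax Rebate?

€4,251 is 4,251/6,540 of the full €6,540, so 2,289/6,540 of the €40,000 range has been used: income = €190,600 + €40,000 × 2,289/6,540 = €204,600.

€204,600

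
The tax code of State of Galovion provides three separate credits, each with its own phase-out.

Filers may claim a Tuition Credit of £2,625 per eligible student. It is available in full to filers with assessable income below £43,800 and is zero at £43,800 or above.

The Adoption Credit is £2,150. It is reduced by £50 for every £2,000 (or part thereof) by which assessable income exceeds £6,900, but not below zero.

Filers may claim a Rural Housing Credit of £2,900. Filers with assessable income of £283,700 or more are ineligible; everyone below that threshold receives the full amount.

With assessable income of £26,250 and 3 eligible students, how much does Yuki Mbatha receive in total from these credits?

Tuition Credit: base = 3 × £2,625 = £7,875. £26,250 is below the £43,800 cutoff, so the full £7,875 applies.
Adoption Credit: income exceeds £6,900 by £19,350, which is 10 full-or-partial £2,000 increments; reduction = 10 × £50 = £500, leaving £1,650.
Rural Housing Credit: £26,250 is below the £283,700 cutoff, so the full £2,900 applies.
Total: £7,875 + £1,650 + £2,900 = £12,425.

£12,425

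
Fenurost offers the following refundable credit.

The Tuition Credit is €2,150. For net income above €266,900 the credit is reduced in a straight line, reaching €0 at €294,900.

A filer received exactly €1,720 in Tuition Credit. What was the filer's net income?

€272,500

€1,720 is 1,720/2,150 of the full €2,150, so 430/2,150 of the €28,000 range has been used: income = €266,900 + €28,000 × 430/2,150 = €272,500.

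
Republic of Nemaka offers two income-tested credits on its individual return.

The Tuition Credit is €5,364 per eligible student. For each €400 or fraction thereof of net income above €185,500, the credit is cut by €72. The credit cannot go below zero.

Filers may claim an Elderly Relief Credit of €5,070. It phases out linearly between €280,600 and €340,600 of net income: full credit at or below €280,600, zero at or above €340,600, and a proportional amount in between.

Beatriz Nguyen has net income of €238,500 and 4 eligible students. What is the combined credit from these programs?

€16,950

Tuition Credit: base = 4 × €5,364 = €21,456. income exceeds €185,500 by €53,000, which is 133 full-or-partial €400 increments; reduction = 133 × €72 = €9,576, leaving €11,880.
Elderly Relief Credit: €238,500 is at or below the €280,600 threshold, so the full €5,070 applies.
Total: €11,880 + €5,070 = €16,950.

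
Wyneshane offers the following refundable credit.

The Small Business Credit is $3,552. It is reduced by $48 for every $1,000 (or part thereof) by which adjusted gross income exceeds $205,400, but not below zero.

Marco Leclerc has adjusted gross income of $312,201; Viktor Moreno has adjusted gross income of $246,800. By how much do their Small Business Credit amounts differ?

Marco ($312,201): Small Business Credit: income exceeds $205,400 by $106,801 → 107 increments × $48 = $5,136 ≥ base, so the credit is $0.
Viktor ($246,800): Small Business Credit: income exceeds $205,400 by $41,400, which is 42 full-or-partial $1,000 increments; reduction = 42 × $48 = $2,016, leaving $1,536.
Difference: |$0 − $1,536| = $1,536.

$1,536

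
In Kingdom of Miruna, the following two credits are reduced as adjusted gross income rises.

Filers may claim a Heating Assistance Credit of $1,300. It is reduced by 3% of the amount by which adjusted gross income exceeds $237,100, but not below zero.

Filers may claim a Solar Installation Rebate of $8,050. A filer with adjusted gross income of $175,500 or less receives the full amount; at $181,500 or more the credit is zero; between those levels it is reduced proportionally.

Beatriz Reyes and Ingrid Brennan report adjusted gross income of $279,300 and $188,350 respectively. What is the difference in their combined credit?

Beatriz ($279,300): Heating Assistance Credit: 3% of the $42,200 excess over $237,100 is $1,266; credit = $1,300 − $1,266 = $34. Solar Installation Rebate: $279,300 is at or above $181,500, so the credit is $0. total $34 + $0 = $34
Ingrid ($188,350): Heating Assistance Credit: $188,350 is at or below the $237,100 threshold, so the full $1,300 applies. Solar Installation Rebate: $188,350 is at or above $181,500, so the credit is $0. total $1,300 + $0 = $1,300
Difference: |$34 − $1,300| = $1,266.

$1,266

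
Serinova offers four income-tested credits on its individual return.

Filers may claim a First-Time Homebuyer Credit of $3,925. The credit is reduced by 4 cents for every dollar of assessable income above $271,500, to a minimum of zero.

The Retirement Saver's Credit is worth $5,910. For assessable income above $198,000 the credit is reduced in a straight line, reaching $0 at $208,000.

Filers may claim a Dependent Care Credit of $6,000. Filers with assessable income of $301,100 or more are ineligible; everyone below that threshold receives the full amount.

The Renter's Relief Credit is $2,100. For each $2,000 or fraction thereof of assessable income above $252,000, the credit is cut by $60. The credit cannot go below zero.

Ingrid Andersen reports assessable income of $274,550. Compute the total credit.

$11,183

First-Time Homebuyer Credit: 4% of the $3,050 excess over $271,500 is $122; credit = $3,925 − $122 = $3,803.
Retirement Saver's Credit: $274,550 is at or above $208,000, so the credit is $0.
Dependent Care Credit: $274,550 is below the $301,100 cutoff, so the full $6,000 applies.
Renter's Relief Credit: income exceeds $252,000 by $22,550, which is 12 full-or-partial $2,000 increments; reduction = 12 × $60 = $720, leaving $1,380.
Total: $3,803 + $0 + $6,000 + $1,380 = $11,183.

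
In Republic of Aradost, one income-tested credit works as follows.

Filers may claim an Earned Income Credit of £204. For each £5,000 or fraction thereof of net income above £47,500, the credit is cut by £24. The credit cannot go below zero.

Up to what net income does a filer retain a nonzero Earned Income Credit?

After 8 increments the reduction is 8 × £24 = £192, leaving £12; one more increment wipes it out. Increment 8 ends at excess 8 × £5,000 = £40,000, so the highest qualifying income is £47,500 + £40,000 = £87,500.

£87,500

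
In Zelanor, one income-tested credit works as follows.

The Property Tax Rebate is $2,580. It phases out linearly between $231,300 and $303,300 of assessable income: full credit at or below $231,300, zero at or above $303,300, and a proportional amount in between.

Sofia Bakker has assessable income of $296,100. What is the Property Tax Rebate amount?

$258

Property Tax Rebate: $296,100 is $64,800 into a $72,000 phase-out range, leaving 7,200/72,000 of the credit: $2,580 × 7,200/72,000 = $258.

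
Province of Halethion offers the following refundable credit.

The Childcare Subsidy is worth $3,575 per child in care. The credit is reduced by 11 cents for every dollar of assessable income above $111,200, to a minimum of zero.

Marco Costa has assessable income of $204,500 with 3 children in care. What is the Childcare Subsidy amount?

$462

Childcare Subsidy: base = 3 × $3,575 = $10,725. 11% of the $93,300 excess over $111,200 is $10,263; credit = $10,725 − $10,263 = $462.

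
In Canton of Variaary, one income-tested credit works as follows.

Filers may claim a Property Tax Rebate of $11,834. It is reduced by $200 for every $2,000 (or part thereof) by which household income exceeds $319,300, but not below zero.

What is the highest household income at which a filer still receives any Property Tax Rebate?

After 59 increments the reduction is 59 × $200 = $11,800, leaving $34; one more increment wipes it out. Increment 59 ends at excess 59 × $2,000 = $118,000, so the highest qualifying income is $319,300 + $118,000 = $437,300.

$437,300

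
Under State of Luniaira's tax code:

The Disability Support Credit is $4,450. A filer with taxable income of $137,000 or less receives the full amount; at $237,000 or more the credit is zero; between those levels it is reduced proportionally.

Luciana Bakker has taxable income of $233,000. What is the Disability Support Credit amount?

Disability Support Credit: $233,000 is $96,000 into a $100,000 phase-out range, leaving 4,000/100,000 of the credit: $4,450 × 4,000/100,000 = $178.

$178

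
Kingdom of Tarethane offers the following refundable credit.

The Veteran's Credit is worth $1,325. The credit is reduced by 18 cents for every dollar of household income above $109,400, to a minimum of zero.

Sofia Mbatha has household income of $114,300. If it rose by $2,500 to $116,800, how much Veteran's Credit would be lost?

$443

At $114,300 — 18% of the $4,900 excess over $109,400 is $882; credit = $1,325 − $882 = $443.
At $116,800 — 18% of the $7,400 excess over $109,400 is $1,332 ≥ base, so the credit is $0.
Lost: $443 − $0 = $443.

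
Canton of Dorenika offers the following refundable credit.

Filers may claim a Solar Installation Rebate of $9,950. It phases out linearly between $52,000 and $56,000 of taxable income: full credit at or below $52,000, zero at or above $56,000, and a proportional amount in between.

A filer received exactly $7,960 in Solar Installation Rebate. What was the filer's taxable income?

$52,800

$7,960 is 7,960/9,950 of the full $9,950, so 1,990/9,950 of the $4,000 range has been used: income = $52,000 + $4,000 × 1,990/9,950 = $52,800.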